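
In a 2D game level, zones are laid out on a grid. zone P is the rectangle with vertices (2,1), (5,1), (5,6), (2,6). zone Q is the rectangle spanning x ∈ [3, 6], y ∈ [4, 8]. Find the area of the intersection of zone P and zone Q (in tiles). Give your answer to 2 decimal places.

|zone P∩zone Q|: x∈[3,5], y∈[4,6] → 2·2 = 4.

4.00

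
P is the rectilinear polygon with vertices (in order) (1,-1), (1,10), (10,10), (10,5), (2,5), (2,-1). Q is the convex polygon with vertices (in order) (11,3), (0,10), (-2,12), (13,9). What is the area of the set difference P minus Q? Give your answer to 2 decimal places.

21.36

|P| = 51, |P∩Q| = 29.639.
|P ∖ Q| = |P| − |P∩Q| = 51 − 29.639 = 21.36.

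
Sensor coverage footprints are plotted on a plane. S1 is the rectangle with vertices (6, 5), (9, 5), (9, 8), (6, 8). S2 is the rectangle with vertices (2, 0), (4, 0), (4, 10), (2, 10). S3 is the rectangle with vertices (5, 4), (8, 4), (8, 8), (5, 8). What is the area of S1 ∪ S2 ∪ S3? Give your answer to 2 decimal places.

By inclusion–exclusion:
Individual areas: |S1| = 9, |S2| = 20, |S3| = 12.
|S1∩S2| = 0 (no overlap).
|S1∩S3|: x∈[6,8], y∈[5,8] → 2·3 = 6.
|S2∩S3| = 0 (no overlap).
|S1∩S2∩S3| = 0.
|S1 ∪ S2 ∪ S3| = 41 − 6 + 0 = 35.00.

35.00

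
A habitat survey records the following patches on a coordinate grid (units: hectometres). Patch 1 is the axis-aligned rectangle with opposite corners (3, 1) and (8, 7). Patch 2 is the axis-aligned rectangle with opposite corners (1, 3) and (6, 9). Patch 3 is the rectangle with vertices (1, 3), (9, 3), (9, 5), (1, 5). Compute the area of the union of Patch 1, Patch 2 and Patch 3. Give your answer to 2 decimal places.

50.00

By inclusion–exclusion:
Individual areas: |Patch 1| = 30, |Patch 2| = 30, |Patch 3| = 16.
|Patch 1∩Patch 2|: x∈[3,6], y∈[3,7] → 3·4 = 12.
|Patch 1∩Patch 3|: x∈[3,8], y∈[3,5] → 5·2 = 10.
|Patch 2∩Patch 3|: x∈[1,6], y∈[3,5] → 5·2 = 10.
|Patch 1∩Patch 2∩Patch 3| = 6.
|Patch 1 ∪ Patch 2 ∪ Patch 3| = 76 − 32 + 6 = 50.00.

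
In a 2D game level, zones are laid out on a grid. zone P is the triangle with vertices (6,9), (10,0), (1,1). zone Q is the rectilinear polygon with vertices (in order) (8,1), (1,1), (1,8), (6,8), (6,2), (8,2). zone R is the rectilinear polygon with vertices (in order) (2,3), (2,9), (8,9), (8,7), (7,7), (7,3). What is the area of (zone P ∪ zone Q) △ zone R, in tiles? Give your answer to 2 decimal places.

35.44

|zone P ∪ zone Q| = 53.8125.
|(zone P ∪ zone Q) ∩ zone R| = 25.1875.
|(zone P ∪ zone Q) △ zone R| = 53.8125 + 32 − 50.375 = 35.44.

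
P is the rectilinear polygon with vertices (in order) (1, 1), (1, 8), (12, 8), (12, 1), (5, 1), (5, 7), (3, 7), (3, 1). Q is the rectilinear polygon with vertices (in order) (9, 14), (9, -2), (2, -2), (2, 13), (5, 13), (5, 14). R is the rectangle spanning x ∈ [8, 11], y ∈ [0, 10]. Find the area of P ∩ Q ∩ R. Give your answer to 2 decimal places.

The intersection is the polygon with vertices (9,1), (8,1), (8,8), (9,8).
By the shoelace formula its area is 7.00.

7.00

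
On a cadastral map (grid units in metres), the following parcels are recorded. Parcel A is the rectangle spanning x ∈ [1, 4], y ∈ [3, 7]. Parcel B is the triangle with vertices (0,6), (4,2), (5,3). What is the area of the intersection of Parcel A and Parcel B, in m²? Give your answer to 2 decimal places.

The intersection is the polygon with vertices (4,3), (3,3), (1,5), (1,5.4), (4,3.6).
By the shoelace formula its area is 2.50.

2.50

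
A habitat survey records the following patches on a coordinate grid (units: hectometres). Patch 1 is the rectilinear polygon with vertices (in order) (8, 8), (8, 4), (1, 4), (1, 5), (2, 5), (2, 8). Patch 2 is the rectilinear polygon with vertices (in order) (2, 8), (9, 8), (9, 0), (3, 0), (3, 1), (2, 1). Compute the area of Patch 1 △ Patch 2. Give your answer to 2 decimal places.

32.00

|Patch 1| = 25, |Patch 2| = 55, |Patch 1∩Patch 2| = 24.
|Patch 1 △ Patch 2| = |Patch 1| + |Patch 2| − 2·|Patch 1∩Patch 2| = 25 + 55 − 48 = 32.00.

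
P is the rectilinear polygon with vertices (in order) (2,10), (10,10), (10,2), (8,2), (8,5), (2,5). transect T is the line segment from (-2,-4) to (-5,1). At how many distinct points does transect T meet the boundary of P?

0

The segment lies entirely outside P and never meets its boundary.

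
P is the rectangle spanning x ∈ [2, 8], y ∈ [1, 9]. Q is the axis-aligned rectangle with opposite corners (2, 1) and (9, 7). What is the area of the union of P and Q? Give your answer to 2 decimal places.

By inclusion–exclusion:
Individual areas: |P| = 48, |Q| = 42.
|P∩Q|: x∈[2,8], y∈[1,7] → 6·6 = 36.
|P ∪ Q| = 90 − 36 = 54.00.

54.00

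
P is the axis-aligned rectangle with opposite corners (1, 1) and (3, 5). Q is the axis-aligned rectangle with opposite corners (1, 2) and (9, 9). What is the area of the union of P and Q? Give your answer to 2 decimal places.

By inclusion–exclusion:
Individual areas: |P| = 8, |Q| = 56.
|P∩Q|: x∈[1,3], y∈[2,5] → 2·3 = 6.
|P ∪ Q| = 64 − 6 = 58.00.

58.00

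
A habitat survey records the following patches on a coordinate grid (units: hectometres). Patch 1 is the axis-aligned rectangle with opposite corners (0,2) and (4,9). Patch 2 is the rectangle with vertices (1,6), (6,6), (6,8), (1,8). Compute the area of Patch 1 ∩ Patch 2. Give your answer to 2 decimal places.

6.00

|Patch 1∩Patch 2|: x∈[1,4], y∈[6,8] → 3·2 = 6.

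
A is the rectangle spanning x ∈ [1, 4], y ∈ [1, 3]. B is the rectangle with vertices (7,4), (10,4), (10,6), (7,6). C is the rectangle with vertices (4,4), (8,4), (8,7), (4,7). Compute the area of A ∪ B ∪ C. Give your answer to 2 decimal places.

By inclusion–exclusion:
Individual areas: |A| = 6, |B| = 6, |C| = 12.
|A∩B| = 0 (no overlap).
|A∩C| = 0 (no overlap).
|B∩C|: x∈[7,8], y∈[4,6] → 1·2 = 2.
|A∩B∩C| = 0.
|A ∪ B ∪ C| = 24 − 2 + 0 = 22.00.

22.00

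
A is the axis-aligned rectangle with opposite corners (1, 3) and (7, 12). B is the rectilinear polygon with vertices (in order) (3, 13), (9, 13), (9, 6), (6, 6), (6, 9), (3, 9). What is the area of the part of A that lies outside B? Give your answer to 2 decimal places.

|A| = 54, |A∩B| = 15.
|A ∖ B| = |A| − |A∩B| = 54 − 15 = 39.00.

39.00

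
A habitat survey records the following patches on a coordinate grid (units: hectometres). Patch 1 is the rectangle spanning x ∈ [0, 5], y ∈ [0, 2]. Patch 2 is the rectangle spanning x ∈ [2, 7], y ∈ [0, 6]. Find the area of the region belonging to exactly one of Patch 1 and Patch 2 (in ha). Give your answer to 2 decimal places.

|Patch 1∩Patch 2|: x∈[2,5], y∈[0,2] → 3·2 = 6.
|Patch 1 △ Patch 2| = |Patch 1| + |Patch 2| − 2·|Patch 1∩Patch 2| = 10 + 30 − 12 = 28.00.

28.00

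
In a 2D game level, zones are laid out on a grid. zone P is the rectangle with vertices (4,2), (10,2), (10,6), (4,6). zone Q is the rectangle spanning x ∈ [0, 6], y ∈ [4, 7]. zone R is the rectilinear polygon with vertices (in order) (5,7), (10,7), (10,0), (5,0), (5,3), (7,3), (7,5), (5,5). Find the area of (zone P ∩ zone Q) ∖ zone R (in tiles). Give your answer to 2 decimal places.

3.00

|zone P ∩ zone Q| = 4.
|(zone P ∩ zone Q) ∩ zone R| = 1.
|(zone P ∩ zone Q) ∖ zone R| = 4 − 1 = 3.00.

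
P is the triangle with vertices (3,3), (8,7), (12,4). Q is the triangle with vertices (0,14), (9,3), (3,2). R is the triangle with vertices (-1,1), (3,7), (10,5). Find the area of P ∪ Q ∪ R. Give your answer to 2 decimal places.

52.98

By inclusion–exclusion:
Individual areas: |P| = 15.5, |Q| = 37.5, |R| = 25.
|P∩Q| = 6.87.
|P∩R| = 7.9516.
|Q∩R| = 15.8884.
|P∩Q∩R| = 5.6857.
|P ∪ Q ∪ R| = 78 − 30.7099 + 5.6857 = 52.98.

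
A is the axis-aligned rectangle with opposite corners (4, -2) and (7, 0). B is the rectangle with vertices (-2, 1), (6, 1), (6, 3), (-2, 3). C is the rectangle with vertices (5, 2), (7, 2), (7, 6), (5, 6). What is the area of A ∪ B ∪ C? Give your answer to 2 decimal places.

29.00

By inclusion–exclusion:
Individual areas: |A| = 6, |B| = 16, |C| = 8.
|A∩B| = 0 (no overlap).
|A∩C| = 0 (no overlap).
|B∩C|: x∈[5,6], y∈[2,3] → 1·1 = 1.
|A∩B∩C| = 0.
|A ∪ B ∪ C| = 30 − 1 + 0 = 29.00.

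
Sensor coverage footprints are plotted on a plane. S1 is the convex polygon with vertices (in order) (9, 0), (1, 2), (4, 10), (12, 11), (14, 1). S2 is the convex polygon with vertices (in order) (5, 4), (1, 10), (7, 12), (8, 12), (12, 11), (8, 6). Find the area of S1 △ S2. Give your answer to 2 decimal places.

85.14

|S1| = 103.5, |S2| = 47, |S1∩S2| = 32.68.
|S1 △ S2| = |S1| + |S2| − 2·|S1∩S2| = 103.5 + 47 − 65.36 = 85.14.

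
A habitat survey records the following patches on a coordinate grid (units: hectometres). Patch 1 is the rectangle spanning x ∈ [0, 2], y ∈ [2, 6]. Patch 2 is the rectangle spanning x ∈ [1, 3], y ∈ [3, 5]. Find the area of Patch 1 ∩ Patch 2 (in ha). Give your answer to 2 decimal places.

|Patch 1∩Patch 2|: x∈[1,2], y∈[3,5] → 1·2 = 2.

2.00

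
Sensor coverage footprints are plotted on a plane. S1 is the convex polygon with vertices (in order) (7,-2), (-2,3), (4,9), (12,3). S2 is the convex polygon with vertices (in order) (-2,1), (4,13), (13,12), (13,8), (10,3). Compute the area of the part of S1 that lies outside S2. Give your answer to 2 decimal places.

28.02

|S1| = 77, |S1∩S2| = 48.9789.
|S1 ∖ S2| = |S1| − |S1∩S2| = 77 − 48.9789 = 28.02.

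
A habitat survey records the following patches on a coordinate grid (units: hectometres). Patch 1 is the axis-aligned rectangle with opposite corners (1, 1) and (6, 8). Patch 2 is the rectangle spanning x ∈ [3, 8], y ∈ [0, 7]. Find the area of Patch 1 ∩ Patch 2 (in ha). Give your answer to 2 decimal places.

|Patch 1∩Patch 2|: x∈[3,6], y∈[1,7] → 3·6 = 18.

18.00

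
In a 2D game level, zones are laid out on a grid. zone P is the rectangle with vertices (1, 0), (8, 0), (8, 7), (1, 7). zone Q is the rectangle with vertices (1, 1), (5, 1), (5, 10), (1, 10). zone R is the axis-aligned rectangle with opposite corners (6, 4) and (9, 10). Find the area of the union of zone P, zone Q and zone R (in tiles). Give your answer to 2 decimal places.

73.00

By inclusion–exclusion:
Individual areas: |zone P| = 49, |zone Q| = 36, |zone R| = 18.
|zone P∩zone Q|: x∈[1,5], y∈[1,7] → 4·6 = 24.
|zone P∩zone R|: x∈[6,8], y∈[4,7] → 2·3 = 6.
|zone Q∩zone R| = 0 (no overlap).
|zone P∩zone Q∩zone R| = 0.
|zone P ∪ zone Q ∪ zone R| = 103 − 30 + 0 = 73.00.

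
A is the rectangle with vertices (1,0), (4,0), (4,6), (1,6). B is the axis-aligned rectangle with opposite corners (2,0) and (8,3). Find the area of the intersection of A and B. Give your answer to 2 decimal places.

|A∩B|: x∈[2,4], y∈[0,3] → 2·3 = 6.

6.00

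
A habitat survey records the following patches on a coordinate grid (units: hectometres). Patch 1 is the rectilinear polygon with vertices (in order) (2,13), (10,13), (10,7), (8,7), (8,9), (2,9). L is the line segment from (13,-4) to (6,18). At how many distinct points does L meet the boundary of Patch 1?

2

The segment meets the boundary at (7.591,13), (9.5,7).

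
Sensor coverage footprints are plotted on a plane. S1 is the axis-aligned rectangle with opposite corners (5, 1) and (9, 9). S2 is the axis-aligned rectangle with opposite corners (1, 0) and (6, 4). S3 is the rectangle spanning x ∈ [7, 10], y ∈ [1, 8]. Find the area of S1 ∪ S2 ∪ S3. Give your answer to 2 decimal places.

By inclusion–exclusion:
Individual areas: |S1| = 32, |S2| = 20, |S3| = 21.
|S1∩S2|: x∈[5,6], y∈[1,4] → 1·3 = 3.
|S1∩S3|: x∈[7,9], y∈[1,8] → 2·7 = 14.
|S2∩S3| = 0 (no overlap).
|S1∩S2∩S3| = 0.
|S1 ∪ S2 ∪ S3| = 73 − 17 + 0 = 56.00.

56.00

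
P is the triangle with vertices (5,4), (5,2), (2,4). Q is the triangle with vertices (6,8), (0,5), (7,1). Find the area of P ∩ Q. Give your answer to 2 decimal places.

The intersection is the polygon with vertices (5,2.143), (3.5,3), (2,4), (5,4).
By the shoelace formula its area is 2.89.

2.89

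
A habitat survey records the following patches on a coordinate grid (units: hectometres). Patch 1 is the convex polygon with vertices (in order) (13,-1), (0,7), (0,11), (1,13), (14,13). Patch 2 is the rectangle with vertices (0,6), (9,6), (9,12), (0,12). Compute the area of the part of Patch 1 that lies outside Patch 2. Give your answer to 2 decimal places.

|Patch 1| = 136, |Patch 1∩Patch 2| = 52.9375.
|Patch 1 ∖ Patch 2| = |Patch 1| − |Patch 1∩Patch 2| = 136 − 52.9375 = 83.06.

83.06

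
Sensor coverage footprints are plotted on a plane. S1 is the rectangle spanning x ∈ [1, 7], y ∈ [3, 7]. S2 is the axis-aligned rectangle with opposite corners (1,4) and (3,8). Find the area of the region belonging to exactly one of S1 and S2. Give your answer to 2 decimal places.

|S1∩S2|: x∈[1,3], y∈[4,7] → 2·3 = 6.
|S1 △ S2| = |S1| + |S2| − 2·|S1∩S2| = 24 + 8 − 12 = 20.00.

20.00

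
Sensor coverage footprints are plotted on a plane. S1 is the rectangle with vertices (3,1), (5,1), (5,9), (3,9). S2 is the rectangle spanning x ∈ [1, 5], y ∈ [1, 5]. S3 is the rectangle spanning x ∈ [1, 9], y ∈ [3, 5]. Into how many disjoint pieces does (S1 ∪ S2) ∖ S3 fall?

(S1 ∪ S2) ∖ S3 splits into 2 disjoint pieces (area 8, area 8).

2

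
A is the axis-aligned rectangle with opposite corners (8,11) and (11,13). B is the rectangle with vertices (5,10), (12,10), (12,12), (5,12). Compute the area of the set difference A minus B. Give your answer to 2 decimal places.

|A∩B|: x∈[8,11], y∈[11,12] → 3·1 = 3.
|A| = 6.
|A ∖ B| = |A| − |A∩B| = 6 − 3 = 3.00.

3.00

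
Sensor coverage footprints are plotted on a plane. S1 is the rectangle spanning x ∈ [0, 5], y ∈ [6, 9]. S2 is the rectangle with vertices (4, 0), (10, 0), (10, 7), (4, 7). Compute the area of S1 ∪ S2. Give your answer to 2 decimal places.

56.00

By inclusion–exclusion:
Individual areas: |S1| = 15, |S2| = 42.
|S1∩S2|: x∈[4,5], y∈[6,7] → 1·1 = 1.
|S1 ∪ S2| = 57 − 1 = 56.00.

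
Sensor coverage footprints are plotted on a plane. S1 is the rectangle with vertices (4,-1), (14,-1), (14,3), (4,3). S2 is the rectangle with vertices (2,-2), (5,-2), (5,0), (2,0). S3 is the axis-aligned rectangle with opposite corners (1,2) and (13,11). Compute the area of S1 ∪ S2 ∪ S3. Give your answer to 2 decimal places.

144.00

By inclusion–exclusion:
Individual areas: |S1| = 40, |S2| = 6, |S3| = 108.
|S1∩S2|: x∈[4,5], y∈[-1,0] → 1·1 = 1.
|S1∩S3|: x∈[4,13], y∈[2,3] → 9·1 = 9.
|S2∩S3| = 0 (no overlap).
|S1∩S2∩S3| = 0.
|S1 ∪ S2 ∪ S3| = 154 − 10 + 0 = 144.00.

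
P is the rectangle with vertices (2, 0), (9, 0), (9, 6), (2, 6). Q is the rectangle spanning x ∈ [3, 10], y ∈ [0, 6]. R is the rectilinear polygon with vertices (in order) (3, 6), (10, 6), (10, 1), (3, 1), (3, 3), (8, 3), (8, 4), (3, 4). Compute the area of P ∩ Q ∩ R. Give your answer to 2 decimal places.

The intersection is the polygon with vertices (3,3), (8,3), (8,4), (3,4), (3,6), (9,6), (9,1), (3,1).
By the shoelace formula its area is 25.00.

25.00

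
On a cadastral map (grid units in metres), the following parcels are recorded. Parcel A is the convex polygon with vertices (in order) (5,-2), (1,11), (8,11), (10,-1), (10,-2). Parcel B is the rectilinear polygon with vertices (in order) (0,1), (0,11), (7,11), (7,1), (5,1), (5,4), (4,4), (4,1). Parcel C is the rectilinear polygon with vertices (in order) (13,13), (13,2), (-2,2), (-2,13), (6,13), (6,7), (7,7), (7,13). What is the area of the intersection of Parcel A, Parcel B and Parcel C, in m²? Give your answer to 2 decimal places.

35.54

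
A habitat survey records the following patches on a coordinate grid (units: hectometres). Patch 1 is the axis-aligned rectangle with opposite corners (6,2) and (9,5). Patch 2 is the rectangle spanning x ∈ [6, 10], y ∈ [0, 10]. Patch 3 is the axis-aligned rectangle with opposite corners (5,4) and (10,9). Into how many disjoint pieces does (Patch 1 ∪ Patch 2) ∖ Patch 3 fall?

(Patch 1 ∪ Patch 2) ∖ Patch 3 splits into 2 disjoint pieces (area 4, area 16).

2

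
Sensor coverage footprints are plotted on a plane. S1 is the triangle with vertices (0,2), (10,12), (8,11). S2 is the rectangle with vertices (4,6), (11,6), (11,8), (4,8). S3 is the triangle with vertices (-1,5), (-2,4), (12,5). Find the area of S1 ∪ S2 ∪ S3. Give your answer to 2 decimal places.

24.29

By inclusion–exclusion:
Individual areas: |S1| = 5, |S2| = 14, |S3| = 6.5.
|S1∩S2| = 1.
|S1∩S3| = 0.2066.
|S2∩S3| = 0.
|S1∩S2∩S3| = 0.
|S1 ∪ S2 ∪ S3| = 25.5 − 1.2066 + 0 = 24.29.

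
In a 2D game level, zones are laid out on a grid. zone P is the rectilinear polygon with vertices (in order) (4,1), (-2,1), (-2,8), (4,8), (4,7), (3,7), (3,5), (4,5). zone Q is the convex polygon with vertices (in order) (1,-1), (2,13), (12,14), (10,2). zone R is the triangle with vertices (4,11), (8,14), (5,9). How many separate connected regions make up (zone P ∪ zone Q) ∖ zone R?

(zone P ∪ zone Q) ∖ zone R is a single connected region.

1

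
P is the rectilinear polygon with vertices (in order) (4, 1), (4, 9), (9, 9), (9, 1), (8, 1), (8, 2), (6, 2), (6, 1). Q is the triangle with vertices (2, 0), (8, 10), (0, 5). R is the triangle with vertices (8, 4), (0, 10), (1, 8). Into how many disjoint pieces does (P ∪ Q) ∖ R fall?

(P ∪ Q) ∖ R is a single connected region.

1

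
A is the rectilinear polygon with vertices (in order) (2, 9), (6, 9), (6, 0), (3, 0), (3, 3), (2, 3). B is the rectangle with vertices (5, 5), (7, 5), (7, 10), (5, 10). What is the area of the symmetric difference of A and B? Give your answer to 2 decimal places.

35.00

|A| = 33, |B| = 10, |A∩B| = 4.
|A △ B| = |A| + |B| − 2·|A∩B| = 33 + 10 − 8 = 35.00.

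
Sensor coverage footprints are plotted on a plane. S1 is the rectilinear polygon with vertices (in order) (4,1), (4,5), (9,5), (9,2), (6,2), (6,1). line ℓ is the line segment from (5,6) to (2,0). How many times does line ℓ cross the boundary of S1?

2

The segment meets the boundary at (4,4), (4.5,5).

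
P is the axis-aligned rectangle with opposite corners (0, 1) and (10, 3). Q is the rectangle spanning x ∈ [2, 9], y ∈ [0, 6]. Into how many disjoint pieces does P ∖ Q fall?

P ∖ Q splits into 2 disjoint pieces (area 2, area 4).

2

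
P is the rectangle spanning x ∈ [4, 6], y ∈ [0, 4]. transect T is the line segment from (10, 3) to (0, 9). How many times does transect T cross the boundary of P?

0

The segment lies entirely outside P and never meets its boundary.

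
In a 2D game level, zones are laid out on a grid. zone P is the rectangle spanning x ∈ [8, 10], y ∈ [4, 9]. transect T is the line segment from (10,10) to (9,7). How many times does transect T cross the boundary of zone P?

The segment meets the boundary at (9.667,9).

1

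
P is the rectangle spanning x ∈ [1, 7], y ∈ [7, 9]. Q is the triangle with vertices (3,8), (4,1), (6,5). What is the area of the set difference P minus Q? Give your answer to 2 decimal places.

|P| = 12, |P∩Q| = 0.4286.
|P ∖ Q| = |P| − |P∩Q| = 12 − 0.4286 = 11.57.

11.57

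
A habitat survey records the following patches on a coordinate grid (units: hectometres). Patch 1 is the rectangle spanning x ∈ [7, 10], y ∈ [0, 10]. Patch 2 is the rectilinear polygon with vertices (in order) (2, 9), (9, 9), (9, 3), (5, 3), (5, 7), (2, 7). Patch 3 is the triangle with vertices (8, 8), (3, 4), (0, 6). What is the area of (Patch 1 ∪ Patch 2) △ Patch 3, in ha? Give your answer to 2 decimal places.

|Patch 1 ∪ Patch 2| = 48.
|(Patch 1 ∪ Patch 2) ∩ Patch 3| = 2.6.
|(Patch 1 ∪ Patch 2) △ Patch 3| = 48 + 11 − 5.2 = 53.80.

53.80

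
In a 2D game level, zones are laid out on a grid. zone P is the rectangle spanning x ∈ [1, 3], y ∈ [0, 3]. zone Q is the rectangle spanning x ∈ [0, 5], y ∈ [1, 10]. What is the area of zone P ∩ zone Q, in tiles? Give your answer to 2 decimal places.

|zone P∩zone Q|: x∈[1,3], y∈[1,3] → 2·2 = 4.

4.00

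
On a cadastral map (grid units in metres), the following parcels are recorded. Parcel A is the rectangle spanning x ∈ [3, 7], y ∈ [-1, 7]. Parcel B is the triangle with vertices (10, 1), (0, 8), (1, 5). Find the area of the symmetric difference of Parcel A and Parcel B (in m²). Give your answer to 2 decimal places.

|Parcel A| = 32, |Parcel B| = 11.5, |Parcel A∩Parcel B| = 5.1111.
|Parcel A △ Parcel B| = |Parcel A| + |Parcel B| − 2·|Parcel A∩Parcel B| = 32 + 11.5 − 10.2222 = 33.28.

33.28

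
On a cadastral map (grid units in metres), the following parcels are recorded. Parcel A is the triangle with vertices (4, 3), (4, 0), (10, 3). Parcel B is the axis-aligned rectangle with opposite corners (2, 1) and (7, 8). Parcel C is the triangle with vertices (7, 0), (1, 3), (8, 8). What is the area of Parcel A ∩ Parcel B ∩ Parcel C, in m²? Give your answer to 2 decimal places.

The intersection is the polygon with vertices (7,3), (7,1.5), (6,1), (5,1), (4,1.5), (4,3).
By the shoelace formula its area is 5.50.

5.50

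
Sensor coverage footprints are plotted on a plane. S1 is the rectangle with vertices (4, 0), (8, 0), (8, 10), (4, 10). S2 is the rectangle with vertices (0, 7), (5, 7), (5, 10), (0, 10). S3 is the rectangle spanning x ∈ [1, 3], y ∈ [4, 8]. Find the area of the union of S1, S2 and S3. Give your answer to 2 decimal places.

By inclusion–exclusion:
Individual areas: |S1| = 40, |S2| = 15, |S3| = 8.
|S1∩S2|: x∈[4,5], y∈[7,10] → 1·3 = 3.
|S1∩S3| = 0 (no overlap).
|S2∩S3|: x∈[1,3], y∈[7,8] → 2·1 = 2.
|S1∩S2∩S3| = 0.
|S1 ∪ S2 ∪ S3| = 63 − 5 + 0 = 58.00.

58.00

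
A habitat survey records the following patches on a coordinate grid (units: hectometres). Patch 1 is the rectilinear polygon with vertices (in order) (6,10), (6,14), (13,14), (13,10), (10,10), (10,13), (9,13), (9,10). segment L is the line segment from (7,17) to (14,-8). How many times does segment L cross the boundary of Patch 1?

The segment meets the boundary at (8.96,10), (7.84,14).

2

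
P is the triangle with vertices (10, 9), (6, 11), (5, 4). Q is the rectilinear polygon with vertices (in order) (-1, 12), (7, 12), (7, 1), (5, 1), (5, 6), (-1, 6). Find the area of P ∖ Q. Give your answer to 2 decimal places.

6.75

|P| = 15, |P∩Q| = 8.25.
|P ∖ Q| = |P| − |P∩Q| = 15 − 8.25 = 6.75.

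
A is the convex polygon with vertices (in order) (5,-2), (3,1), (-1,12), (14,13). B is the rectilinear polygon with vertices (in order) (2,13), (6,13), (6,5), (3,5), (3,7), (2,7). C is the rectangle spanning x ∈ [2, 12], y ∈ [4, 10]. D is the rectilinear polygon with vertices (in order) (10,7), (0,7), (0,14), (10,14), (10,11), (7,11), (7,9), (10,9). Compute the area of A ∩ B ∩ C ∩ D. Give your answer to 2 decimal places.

The intersection is the polygon with vertices (2,7), (2,10), (6,10), (6,7), (3,7).
By the shoelace formula its area is 12.00.

12.00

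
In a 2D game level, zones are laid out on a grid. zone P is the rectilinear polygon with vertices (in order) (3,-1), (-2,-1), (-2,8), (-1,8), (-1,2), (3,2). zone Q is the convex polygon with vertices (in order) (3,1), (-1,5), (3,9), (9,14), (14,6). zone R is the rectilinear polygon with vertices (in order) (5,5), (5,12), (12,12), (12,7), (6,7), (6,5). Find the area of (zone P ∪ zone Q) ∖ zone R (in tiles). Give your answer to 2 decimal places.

83.52

|zone P ∪ zone Q| = 117.
|(zone P ∪ zone Q) ∩ zone R| = 33.4833.
|(zone P ∪ zone Q) ∖ zone R| = 117 − 33.4833 = 83.52.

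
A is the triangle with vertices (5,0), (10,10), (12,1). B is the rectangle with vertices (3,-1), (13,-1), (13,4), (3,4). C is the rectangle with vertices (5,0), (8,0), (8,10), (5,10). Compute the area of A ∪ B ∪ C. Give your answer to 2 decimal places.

80.00

By inclusion–exclusion:
Individual areas: |A| = 32.5, |B| = 50, |C| = 30.
|A∩B| = 19.5.
|A∩C| = 8.3571.
|B∩C|: x∈[5,8], y∈[0,4] → 3·4 = 12.
|A∩B∩C| = 7.3571.
|A ∪ B ∪ C| = 112.5 − 39.8571 + 7.3571 = 80.00.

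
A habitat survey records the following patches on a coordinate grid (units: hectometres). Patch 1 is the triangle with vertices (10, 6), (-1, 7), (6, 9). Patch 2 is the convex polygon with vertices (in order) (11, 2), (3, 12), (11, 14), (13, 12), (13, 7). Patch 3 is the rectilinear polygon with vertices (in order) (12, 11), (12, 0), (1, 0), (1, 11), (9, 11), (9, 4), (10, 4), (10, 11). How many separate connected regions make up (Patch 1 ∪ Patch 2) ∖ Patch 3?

(Patch 1 ∪ Patch 2) ∖ Patch 3 splits into 2 disjoint pieces (area 0.7532, area 31.75).

2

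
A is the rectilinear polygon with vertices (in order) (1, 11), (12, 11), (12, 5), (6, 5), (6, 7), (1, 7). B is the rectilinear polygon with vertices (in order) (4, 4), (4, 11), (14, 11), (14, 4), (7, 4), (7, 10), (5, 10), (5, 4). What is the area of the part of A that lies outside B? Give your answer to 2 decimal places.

|A| = 56, |A∩B| = 36.
|A ∖ B| = |A| − |A∩B| = 56 − 36 = 20.00.

20.00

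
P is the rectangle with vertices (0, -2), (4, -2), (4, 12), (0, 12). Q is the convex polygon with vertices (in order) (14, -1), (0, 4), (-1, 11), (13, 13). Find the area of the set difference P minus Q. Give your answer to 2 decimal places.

|P| = 56, |P∩Q| = 32.5714.
|P ∖ Q| = |P| − |P∩Q| = 56 − 32.5714 = 23.43.

23.43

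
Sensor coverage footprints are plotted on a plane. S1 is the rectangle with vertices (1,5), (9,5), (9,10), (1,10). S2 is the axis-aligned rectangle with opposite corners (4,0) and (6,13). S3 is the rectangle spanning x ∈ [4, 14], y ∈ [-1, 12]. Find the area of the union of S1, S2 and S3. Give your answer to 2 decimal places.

147.00

By inclusion–exclusion:
Individual areas: |S1| = 40, |S2| = 26, |S3| = 130.
|S1∩S2|: x∈[4,6], y∈[5,10] → 2·5 = 10.
|S1∩S3|: x∈[4,9], y∈[5,10] → 5·5 = 25.
|S2∩S3|: x∈[4,6], y∈[0,12] → 2·12 = 24.
|S1∩S2∩S3| = 10.
|S1 ∪ S2 ∪ S3| = 196 − 59 + 10 = 147.00.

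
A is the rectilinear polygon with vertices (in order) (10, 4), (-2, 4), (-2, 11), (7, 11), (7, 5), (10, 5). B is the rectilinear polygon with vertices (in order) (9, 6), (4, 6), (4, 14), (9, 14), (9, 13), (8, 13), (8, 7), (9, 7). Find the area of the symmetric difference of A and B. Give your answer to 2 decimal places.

|A| = 66, |B| = 34, |A∩B| = 15.
|A △ B| = |A| + |B| − 2·|A∩B| = 66 + 34 − 30 = 70.00.

70.00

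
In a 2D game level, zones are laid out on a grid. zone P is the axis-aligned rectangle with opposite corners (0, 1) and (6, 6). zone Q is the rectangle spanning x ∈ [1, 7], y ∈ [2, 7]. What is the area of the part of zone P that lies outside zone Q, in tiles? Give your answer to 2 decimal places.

|zone P∩zone Q|: x∈[1,6], y∈[2,6] → 5·4 = 20.
|zone P| = 30.
|zone P ∖ zone Q| = |zone P| − |zone P∩zone Q| = 30 − 20 = 10.00.

10.00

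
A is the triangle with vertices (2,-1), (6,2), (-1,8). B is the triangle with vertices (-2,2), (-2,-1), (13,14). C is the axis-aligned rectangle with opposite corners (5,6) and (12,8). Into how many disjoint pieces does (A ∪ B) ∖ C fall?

(A ∪ B) ∖ C splits into 2 disjoint pieces (area 33.97, area 4.5).

2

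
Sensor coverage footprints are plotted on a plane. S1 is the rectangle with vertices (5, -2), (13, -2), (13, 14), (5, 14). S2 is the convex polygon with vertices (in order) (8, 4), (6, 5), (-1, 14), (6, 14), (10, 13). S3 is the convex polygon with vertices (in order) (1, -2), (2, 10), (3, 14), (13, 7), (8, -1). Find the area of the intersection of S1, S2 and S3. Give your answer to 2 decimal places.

24.07

The intersection is the polygon with vertices (8,4), (6,5), (5,6.286), (5,12.6), (9.25,9.625).
By the shoelace formula its area is 24.07.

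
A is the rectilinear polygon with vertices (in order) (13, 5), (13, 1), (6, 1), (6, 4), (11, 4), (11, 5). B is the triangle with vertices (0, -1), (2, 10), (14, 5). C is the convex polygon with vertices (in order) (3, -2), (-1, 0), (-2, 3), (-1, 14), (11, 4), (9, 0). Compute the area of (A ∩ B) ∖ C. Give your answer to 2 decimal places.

|A ∩ B| = 8.5.
|(A ∩ B) ∩ C| = 6.7597.
|(A ∩ B) ∖ C| = 8.5 − 6.7597 = 1.74.

1.74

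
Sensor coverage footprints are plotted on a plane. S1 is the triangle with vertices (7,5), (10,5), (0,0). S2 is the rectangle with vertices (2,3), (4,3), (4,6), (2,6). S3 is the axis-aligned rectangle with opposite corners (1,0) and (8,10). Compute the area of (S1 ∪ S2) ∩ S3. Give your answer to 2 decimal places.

|S1 ∪ S2| = 13.5.
|(S1 ∪ S2) ∩ S3| = 12.39.

12.39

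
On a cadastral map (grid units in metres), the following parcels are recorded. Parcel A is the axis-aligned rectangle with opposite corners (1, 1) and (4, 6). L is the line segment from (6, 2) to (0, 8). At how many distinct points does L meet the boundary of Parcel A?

The segment meets the boundary at (2,6), (4,4).

2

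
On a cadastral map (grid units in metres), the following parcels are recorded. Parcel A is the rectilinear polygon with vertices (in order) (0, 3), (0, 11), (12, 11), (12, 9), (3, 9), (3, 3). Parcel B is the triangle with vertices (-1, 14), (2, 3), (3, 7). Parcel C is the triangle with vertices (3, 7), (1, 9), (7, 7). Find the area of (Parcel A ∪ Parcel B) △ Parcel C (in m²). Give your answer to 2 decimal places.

44.74

|Parcel A ∪ Parcel B| = 43.4048.
|(Parcel A ∪ Parcel B) ∩ Parcel C| = 1.3333.
|(Parcel A ∪ Parcel B) △ Parcel C| = 43.4048 + 4 − 2.6667 = 44.74.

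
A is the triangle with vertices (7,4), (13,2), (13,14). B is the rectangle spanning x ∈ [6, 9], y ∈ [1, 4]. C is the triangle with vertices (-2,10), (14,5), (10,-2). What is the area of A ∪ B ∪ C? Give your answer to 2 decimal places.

85.94

By inclusion–exclusion:
Individual areas: |A| = 36, |B| = 9, |C| = 66.
|A∩B| = 0.6667.
|A∩C| = 16.5582.
|B∩C| = 8.5.
|A∩B∩C| = 0.6667.
|A ∪ B ∪ C| = 111 − 25.7249 + 0.6667 = 85.94.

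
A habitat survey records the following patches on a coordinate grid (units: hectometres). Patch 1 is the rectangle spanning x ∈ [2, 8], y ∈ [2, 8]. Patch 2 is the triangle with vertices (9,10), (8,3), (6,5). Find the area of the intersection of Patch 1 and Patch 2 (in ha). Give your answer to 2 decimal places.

5.30

The intersection is the polygon with vertices (8,8), (8,3), (6,5), (7.8,8).
By the shoelace formula its area is 5.30.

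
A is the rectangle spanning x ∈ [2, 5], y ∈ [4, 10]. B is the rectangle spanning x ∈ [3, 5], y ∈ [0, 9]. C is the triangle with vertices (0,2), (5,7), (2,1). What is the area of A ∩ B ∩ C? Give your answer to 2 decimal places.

The intersection is the polygon with vertices (3,4), (3,5), (5,7), (3.5,4).
By the shoelace formula its area is 1.75.

1.75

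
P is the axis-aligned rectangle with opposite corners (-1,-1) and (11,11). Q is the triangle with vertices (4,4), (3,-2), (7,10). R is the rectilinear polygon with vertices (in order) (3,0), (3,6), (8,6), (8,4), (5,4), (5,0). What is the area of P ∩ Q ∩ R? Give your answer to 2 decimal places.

The intersection is the polygon with vertices (4,4), (5,6), (5.667,6), (5,4), (5,4), (3.667,0), (3.333,0).
By the shoelace formula its area is 4.33.

4.33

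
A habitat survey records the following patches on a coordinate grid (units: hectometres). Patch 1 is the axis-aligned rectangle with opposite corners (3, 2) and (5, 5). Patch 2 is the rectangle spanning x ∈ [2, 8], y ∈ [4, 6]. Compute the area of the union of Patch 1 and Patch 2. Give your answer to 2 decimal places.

By inclusion–exclusion:
Individual areas: |Patch 1| = 6, |Patch 2| = 12.
|Patch 1∩Patch 2|: x∈[3,5], y∈[4,5] → 2·1 = 2.
|Patch 1 ∪ Patch 2| = 18 − 2 = 16.00.

16.00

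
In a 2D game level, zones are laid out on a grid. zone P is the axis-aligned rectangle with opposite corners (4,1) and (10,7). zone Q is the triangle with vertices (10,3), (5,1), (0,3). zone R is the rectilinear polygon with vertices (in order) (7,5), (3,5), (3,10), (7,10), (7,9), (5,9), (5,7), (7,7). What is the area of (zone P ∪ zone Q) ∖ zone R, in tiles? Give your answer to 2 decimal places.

|zone P ∪ zone Q| = 39.2.
|(zone P ∪ zone Q) ∩ zone R| = 6.
|(zone P ∪ zone Q) ∖ zone R| = 39.2 − 6 = 33.20.

33.20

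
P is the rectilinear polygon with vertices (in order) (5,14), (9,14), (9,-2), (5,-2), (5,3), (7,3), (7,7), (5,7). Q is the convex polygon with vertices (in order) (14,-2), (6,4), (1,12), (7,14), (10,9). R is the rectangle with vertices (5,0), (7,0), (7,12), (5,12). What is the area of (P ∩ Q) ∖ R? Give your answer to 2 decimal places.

23.00

|P ∩ Q| = 33.
|(P ∩ Q) ∩ R| = 10.
|(P ∩ Q) ∖ R| = 33 − 10 = 23.00.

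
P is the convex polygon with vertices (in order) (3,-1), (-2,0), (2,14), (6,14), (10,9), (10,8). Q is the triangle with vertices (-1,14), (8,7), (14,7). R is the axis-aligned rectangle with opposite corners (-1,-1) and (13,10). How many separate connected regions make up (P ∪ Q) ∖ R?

3

(P ∪ Q) ∖ R splits into 3 disjoint pieces (area 1.85, area 25.6964, area 0.2333).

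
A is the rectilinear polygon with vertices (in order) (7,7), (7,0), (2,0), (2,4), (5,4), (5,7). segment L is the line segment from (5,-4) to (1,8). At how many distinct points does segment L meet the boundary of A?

The segment meets the boundary at (2.333,4), (3.667,0).

2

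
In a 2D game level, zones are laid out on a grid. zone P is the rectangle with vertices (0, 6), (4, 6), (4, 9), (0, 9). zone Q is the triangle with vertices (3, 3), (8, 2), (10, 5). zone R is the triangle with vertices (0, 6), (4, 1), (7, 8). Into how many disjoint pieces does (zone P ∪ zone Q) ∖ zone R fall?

(zone P ∪ zone Q) ∖ zone R splits into 2 disjoint pieces (area 9.7143, area 7.6209).

2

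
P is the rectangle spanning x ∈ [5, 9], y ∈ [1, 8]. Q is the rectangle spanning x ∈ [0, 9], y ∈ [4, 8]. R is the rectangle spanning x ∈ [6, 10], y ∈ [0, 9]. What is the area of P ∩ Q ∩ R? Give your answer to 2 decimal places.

The intersection is the polygon with vertices (6,4), (6,8), (9,8), (9,4).
By the shoelace formula its area is 12.00.

12.00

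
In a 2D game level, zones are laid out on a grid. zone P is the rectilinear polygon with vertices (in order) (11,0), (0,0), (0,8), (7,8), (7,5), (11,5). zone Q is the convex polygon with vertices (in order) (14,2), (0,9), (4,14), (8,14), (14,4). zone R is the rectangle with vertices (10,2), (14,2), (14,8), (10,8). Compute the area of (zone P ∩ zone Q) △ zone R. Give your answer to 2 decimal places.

|zone P ∩ zone Q| = 8.5.
|(zone P ∩ zone Q) ∩ zone R| = 1.25.
|(zone P ∩ zone Q) △ zone R| = 8.5 + 24 − 2.5 = 30.00.

30.00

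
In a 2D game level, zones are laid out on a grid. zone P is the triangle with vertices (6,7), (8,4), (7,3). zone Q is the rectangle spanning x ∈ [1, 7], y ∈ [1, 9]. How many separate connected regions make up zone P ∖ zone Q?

zone P ∖ zone Q is a single connected region.

1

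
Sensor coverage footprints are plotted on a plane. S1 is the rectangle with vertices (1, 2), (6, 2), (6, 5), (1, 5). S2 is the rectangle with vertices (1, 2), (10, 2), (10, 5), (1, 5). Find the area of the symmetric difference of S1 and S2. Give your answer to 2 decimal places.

12.00

|S1∩S2|: x∈[1,6], y∈[2,5] → 5·3 = 15.
|S1 △ S2| = |S1| + |S2| − 2·|S1∩S2| = 15 + 27 − 30 = 12.00.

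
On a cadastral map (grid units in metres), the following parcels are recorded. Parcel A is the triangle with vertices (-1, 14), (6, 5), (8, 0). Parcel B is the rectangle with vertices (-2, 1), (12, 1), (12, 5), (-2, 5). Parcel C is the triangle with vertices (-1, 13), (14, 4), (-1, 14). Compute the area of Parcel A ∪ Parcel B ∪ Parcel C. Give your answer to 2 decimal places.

68.88

By inclusion–exclusion:
Individual areas: |Parcel A| = 8.5, |Parcel B| = 56, |Parcel C| = 7.5.
|Parcel A∩Parcel B| = 2.9143.
|Parcel A∩Parcel C| = 0.2059.
|Parcel B∩Parcel C| = 0.
|Parcel A∩Parcel B∩Parcel C| = 0.
|Parcel A ∪ Parcel B ∪ Parcel C| = 72 − 3.1202 + 0 = 68.88.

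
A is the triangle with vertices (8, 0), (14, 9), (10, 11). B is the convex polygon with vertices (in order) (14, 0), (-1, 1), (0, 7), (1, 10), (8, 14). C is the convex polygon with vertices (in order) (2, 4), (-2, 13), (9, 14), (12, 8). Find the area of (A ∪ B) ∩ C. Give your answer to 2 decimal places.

63.38

|A ∪ B| = 141.9821.
|(A ∪ B) ∩ C| = 63.38.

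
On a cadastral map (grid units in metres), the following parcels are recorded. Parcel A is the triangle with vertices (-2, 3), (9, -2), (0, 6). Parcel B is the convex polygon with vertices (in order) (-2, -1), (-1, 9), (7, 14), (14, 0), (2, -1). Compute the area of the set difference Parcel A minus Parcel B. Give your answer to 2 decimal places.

1.22

|Parcel A| = 21.5, |Parcel A∩Parcel B| = 20.2829.
|Parcel A ∖ Parcel B| = |Parcel A| − |Parcel A∩Parcel B| = 21.5 − 20.2829 = 1.22.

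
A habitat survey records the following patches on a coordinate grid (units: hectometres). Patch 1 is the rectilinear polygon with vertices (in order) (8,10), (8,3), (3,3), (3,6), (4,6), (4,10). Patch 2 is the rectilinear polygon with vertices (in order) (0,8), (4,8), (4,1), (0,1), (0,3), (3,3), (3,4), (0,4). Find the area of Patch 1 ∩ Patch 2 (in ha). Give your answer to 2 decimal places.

3.00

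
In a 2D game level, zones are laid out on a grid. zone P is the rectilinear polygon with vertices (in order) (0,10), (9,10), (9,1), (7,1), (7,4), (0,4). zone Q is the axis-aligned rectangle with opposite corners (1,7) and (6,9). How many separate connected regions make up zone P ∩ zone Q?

1

zone P ∩ zone Q is a single connected region.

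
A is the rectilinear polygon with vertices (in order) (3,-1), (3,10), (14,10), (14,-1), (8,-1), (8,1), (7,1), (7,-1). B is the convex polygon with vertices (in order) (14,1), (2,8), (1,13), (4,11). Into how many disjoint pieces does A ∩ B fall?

1

A ∩ B is a single connected region.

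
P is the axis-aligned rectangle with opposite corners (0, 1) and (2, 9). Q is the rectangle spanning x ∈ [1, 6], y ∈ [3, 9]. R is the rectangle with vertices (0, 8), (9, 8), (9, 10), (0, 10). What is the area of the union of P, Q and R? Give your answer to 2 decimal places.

By inclusion–exclusion:
Individual areas: |P| = 16, |Q| = 30, |R| = 18.
|P∩Q|: x∈[1,2], y∈[3,9] → 1·6 = 6.
|P∩R|: x∈[0,2], y∈[8,9] → 2·1 = 2.
|Q∩R|: x∈[1,6], y∈[8,9] → 5·1 = 5.
|P∩Q∩R| = 1.
|P ∪ Q ∪ R| = 64 − 13 + 1 = 52.00.

52.00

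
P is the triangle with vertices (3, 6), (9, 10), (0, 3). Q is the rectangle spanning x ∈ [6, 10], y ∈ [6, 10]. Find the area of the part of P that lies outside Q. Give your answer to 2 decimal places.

|P| = 3, |P∩Q| = 0.5.
|P ∖ Q| = |P| − |P∩Q| = 3 − 0.5 = 2.50.

2.50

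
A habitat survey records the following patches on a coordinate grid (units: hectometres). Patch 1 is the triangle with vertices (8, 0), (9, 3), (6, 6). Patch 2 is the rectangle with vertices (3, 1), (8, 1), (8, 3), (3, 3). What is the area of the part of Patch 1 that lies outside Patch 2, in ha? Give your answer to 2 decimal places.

4.67

|Patch 1| = 6, |Patch 1∩Patch 2| = 1.3333.
|Patch 1 ∖ Patch 2| = |Patch 1| − |Patch 1∩Patch 2| = 6 − 1.3333 = 4.67.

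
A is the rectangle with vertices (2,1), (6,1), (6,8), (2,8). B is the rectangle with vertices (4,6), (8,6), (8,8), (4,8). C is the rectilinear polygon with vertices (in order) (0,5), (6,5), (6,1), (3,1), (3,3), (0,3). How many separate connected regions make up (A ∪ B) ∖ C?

2

(A ∪ B) ∖ C splits into 2 disjoint pieces (area 2, area 16).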